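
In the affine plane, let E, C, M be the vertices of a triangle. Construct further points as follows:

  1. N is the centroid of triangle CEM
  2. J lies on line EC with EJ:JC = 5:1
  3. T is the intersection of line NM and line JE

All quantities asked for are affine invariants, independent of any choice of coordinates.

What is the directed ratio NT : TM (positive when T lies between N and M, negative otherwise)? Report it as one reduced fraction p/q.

NT:TM = -1/3

Assign E = (0, 0), C = (1, 0), M = (0, 1) — the answer is frame-independent, so this choice is without loss of generality.
1. N is the centroid of triangle CEM ⇒ N = (1/3, 1/3)
2. J lies on line EC with EJ:JC = 5:1 ⇒ J = (5/6, 0)
3. T is the intersection of line NM and line JE ⇒ T = (1/2, 0)
T = N + t·(M−N) with t = -1/2, so NT:TM = t:(1−t) = -1/2:3/2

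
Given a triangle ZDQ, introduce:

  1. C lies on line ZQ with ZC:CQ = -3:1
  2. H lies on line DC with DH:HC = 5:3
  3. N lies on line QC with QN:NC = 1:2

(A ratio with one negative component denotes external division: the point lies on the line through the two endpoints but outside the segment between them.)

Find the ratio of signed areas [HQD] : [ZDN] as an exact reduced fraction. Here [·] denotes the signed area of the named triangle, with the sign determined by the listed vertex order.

Set Z = (0, 0), D = (1, 0), Q = (0, 1); any affine frame gives the same invariant.
1. C lies on line ZQ with ZC:CQ = -3:1 ⇒ C = (0, 3/2)
2. H lies on line DC with DH:HC = 5:3 ⇒ H = (3/8, 15/16)
3. N lies on line QC with QN:NC = 1:2 ⇒ N = (0, 7/6)
2·[HQD] = 5/16, 2·[ZDN] = 7/6
[HQD]:[ZDN] = 5/16:7/6 = 15/56

[HQD]:[ZDN] = 15/56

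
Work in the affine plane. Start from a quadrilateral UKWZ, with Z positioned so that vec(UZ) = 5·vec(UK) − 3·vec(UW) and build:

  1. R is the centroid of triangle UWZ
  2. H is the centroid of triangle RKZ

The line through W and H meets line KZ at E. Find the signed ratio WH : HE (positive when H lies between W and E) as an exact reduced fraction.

WH:HE = -11/2

Set U = (0, 0), K = (1, 0), W = (0, 1), Z = (5, -3); any affine frame gives the same invariant.
1. R is the centroid of triangle UWZ ⇒ R = (5/3, -2/3)
2. H is the centroid of triangle RKZ ⇒ H = (23/9, -11/9)
line WH meets KZ at E = (23/11, -9/11)
H = W + t·(E−W) with t = 11/9, so WH:HE = 11/9:-2/9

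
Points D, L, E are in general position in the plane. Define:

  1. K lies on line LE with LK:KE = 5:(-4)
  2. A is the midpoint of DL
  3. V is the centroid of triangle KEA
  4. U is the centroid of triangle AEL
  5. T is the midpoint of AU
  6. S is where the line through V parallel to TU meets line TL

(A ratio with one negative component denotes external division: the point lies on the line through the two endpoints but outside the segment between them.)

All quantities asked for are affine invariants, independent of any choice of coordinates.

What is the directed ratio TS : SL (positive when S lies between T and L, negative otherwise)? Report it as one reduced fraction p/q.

Work in coordinates with D = (0, 0), L = (1, 0), E = (0, 1).
1. K lies on line LE with LK:KE = 5:(-4) ⇒ K = (-4, 5)
2. A is the midpoint of DL ⇒ A = (1/2, 0)
3. V is the centroid of triangle KEA ⇒ V = (-7/6, 2)
4. U is the centroid of triangle AEL ⇒ U = (1/2, 1/3)
5. T is the midpoint of AU ⇒ T = (1/2, 1/6)
6. S is where the line through V parallel to TU meets line TL ⇒ S = (-7/6, 13/18)
S = T + t·(L−T) with t = -10/3, so TS:SL = t:(1−t) = -10/3:13/3

TS:SL = -10/13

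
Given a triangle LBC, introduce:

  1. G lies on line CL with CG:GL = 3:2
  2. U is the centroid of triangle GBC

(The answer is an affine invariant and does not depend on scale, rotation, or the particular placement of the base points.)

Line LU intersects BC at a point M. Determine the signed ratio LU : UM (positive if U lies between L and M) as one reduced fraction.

Assign L = (0, 0), B = (1, 0), C = (0, 1) — the answer is frame-independent, so this choice is without loss of generality.
1. G lies on line CL with CG:GL = 3:2 ⇒ G = (0, 2/5)
2. U is the centroid of triangle GBC ⇒ U = (1/3, 7/15)
line LU meets BC at M = (5/12, 7/12)
U = L + t·(M−L) with t = 4/5, so LU:UM = 4/5:1/5

LU:UM = 4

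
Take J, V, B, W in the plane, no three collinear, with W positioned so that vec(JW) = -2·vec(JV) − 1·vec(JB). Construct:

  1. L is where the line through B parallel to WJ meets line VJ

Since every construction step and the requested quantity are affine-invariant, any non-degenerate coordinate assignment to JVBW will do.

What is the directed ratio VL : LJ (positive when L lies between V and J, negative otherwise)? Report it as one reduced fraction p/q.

VL:LJ = -3/2

Choose coordinates J = (0, 0), V = (1, 0), B = (0, 1), W = (-2, -1).
1. L is where the line through B parallel to WJ meets line VJ ⇒ L = (-2, 0)
L = V + t·(J−V) with t = 3, so VL:LJ = t:(1−t) = 3:-2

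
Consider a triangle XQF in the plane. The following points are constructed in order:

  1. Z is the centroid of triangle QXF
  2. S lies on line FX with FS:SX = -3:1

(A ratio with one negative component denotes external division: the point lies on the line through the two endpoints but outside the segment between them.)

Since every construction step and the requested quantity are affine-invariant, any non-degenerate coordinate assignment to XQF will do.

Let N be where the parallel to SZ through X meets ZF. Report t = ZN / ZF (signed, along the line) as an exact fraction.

Set X = (0, 0), Q = (1, 0), F = (0, 1); any affine frame gives the same invariant.
1. Z is the centroid of triangle QXF ⇒ Z = (1/3, 1/3)
2. S lies on line FX with FS:SX = -3:1 ⇒ S = (0, -1/2)
through X parallel to SZ: direction (1/3, 5/6); meets ZF at N = (2/9, 5/9)
N = Z + t·(F−Z) with t = 1/3

t = 1/3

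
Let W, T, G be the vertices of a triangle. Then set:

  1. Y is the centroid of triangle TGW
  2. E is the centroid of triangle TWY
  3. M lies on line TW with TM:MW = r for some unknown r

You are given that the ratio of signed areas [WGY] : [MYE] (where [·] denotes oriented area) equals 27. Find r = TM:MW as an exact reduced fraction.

Choose coordinates W = (0, 0), T = (1, 0), G = (0, 1).
1. Y is the centroid of triangle TGW ⇒ Y = (1/3, 1/3)
2. E is the centroid of triangle TWY ⇒ E = (4/9, 1/9)
3. With TM:MW = r, write λ = r/(r+1) so M = T + λ·(W−T); M is affine-linear in λ
Every point depending on M is an affine combination of M and λ-independent points, so each such coordinate is linear in λ; the λ² term in each signed area is a multiple of (W−T)×(W−T) = 0, so 2·[WGY] and 2·[MYE] are each linear in λ. Evaluating at λ=0 and λ=1:
  2·[WGY] = -1/3,   2·[MYE] = -2/9·λ + 1/9
So [WGY]:[MYE] = (-1/3) / (-2/9·λ + 1/9). Setting this equal to 27:
  -1/3 = 27·(-2/9·λ + 1/9)  ⇒  λ = 5/9
Then r = λ/(1−λ) = (5/9)/(4/9) = 5/4. Check: with r = 5/4, M = (4/9, 0) and [WGY]:[MYE] = 27 as required.

r = 5/4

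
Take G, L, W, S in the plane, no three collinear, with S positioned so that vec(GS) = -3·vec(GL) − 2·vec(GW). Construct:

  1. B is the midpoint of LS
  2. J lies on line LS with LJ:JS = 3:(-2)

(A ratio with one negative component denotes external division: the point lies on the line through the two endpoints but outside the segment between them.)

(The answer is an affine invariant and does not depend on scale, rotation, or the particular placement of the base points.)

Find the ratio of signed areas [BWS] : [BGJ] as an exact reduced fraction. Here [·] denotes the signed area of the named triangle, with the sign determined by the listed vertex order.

[BWS]:[BGJ] = 3/5

Choose coordinates G = (0, 0), L = (1, 0), W = (0, 1), S = (-3, -2).
1. B is the midpoint of LS ⇒ B = (-1, -1)
2. J lies on line LS with LJ:JS = 3:(-2) ⇒ J = (-11, -6)
2·[BWS] = 3, 2·[BGJ] = 5
[BWS]:[BGJ] = 3:5 = 3/5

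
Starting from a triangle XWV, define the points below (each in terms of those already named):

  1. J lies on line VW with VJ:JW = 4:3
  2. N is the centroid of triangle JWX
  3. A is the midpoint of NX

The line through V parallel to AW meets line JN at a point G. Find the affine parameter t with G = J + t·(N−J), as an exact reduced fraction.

t = -16/9

Set X = (0, 0), W = (1, 0), V = (0, 1); any affine frame gives the same invariant.
1. J lies on line VW with VJ:JW = 4:3 ⇒ J = (4/7, 3/7)
2. N is the centroid of triangle JWX ⇒ N = (11/21, 1/7)
3. A is the midpoint of NX ⇒ A = (11/42, 1/14)
through V parallel to AW: direction (31/42, -1/14); meets JN at G = (124/189, 59/63)
G = J + t·(N−J) with t = -16/9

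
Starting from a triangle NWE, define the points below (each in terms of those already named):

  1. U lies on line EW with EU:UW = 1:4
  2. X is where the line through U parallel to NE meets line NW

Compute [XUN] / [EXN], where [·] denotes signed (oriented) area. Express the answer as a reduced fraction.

[XUN]:[EXN] = -4/5

Assign N = (0, 0), W = (1, 0), E = (0, 1) — the answer is frame-independent, so this choice is without loss of generality.
1. U lies on line EW with EU:UW = 1:4 ⇒ U = (1/5, 4/5)
2. X is where the line through U parallel to NE meets line NW ⇒ X = (1/5, 0)
2·[XUN] = 4/25, 2·[EXN] = -1/5
[XUN]:[EXN] = 4/25:-1/5 = -4/5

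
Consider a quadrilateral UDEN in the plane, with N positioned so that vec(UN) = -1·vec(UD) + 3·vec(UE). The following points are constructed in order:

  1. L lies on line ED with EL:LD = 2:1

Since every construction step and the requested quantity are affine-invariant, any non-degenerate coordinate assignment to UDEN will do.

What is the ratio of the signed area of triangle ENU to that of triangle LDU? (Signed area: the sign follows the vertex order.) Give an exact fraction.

Work in coordinates with U = (0, 0), D = (1, 0), E = (0, 1), N = (-1, 3).
1. L lies on line ED with EL:LD = 2:1 ⇒ L = (2/3, 1/3)
2·[ENU] = 1, 2·[LDU] = -1/3
[ENU]:[LDU] = 1:-1/3 = -3

[ENU]:[LDU] = -3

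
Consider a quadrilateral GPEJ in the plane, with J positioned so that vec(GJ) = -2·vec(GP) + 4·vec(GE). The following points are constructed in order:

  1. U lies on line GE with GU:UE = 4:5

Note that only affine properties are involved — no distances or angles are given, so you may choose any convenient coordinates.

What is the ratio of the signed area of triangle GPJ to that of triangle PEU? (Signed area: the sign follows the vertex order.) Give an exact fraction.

[GPJ]:[PEU] = 36/5

Set G = (0, 0), P = (1, 0), E = (0, 1), J = (-2, 4); any affine frame gives the same invariant.
1. U lies on line GE with GU:UE = 4:5 ⇒ U = (0, 4/9)
2·[GPJ] = 4, 2·[PEU] = 5/9
[GPJ]:[PEU] = 4:5/9 = 36/5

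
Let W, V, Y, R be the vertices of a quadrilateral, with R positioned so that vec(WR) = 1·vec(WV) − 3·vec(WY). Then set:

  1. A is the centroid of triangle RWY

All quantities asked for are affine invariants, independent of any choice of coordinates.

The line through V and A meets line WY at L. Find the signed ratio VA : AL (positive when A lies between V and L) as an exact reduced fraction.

VA:AL = 2

Assign W = (0, 0), V = (1, 0), Y = (0, 1), R = (1, -3) — the answer is frame-independent, so this choice is without loss of generality.
1. A is the centroid of triangle RWY ⇒ A = (1/3, -2/3)
line VA meets WY at L = (0, -1)
A = V + t·(L−V) with t = 2/3, so VA:AL = 2/3:1/3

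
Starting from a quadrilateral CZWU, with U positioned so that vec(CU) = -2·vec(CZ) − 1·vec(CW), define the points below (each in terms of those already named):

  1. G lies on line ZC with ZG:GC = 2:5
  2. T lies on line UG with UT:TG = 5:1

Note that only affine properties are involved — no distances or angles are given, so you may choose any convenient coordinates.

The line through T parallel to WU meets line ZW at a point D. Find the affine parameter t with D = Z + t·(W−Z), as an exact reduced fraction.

Set C = (0, 0), Z = (1, 0), W = (0, 1), U = (-2, -1); any affine frame gives the same invariant.
1. G lies on line ZC with ZG:GC = 2:5 ⇒ G = (5/7, 0)
2. T lies on line UG with UT:TG = 5:1 ⇒ T = (11/42, -1/6)
through T parallel to WU: direction (-2, -2); meets ZW at D = (5/7, 2/7)
D = Z + t·(W−Z) with t = 2/7

t = 2/7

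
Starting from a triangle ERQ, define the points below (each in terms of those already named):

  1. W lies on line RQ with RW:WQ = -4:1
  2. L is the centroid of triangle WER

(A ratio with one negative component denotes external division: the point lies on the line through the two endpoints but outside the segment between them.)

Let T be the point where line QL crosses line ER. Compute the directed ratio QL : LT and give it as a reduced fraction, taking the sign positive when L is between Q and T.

Work in coordinates with E = (0, 0), R = (1, 0), Q = (0, 1).
1. W lies on line RQ with RW:WQ = -4:1 ⇒ W = (-1/3, 4/3)
2. L is the centroid of triangle WER ⇒ L = (2/9, 4/9)
line QL meets ER at T = (2/5, 0)
L = Q + t·(T−Q) with t = 5/9, so QL:LT = 5/9:4/9

QL:LT = 5/4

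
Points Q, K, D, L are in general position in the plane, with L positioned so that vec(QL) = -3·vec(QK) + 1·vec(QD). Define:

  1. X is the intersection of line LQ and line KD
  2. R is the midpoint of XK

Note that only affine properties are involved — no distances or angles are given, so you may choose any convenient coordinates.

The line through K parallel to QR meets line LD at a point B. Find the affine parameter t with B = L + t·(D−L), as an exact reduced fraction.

t = -1/3

Choose coordinates Q = (0, 0), K = (1, 0), D = (0, 1), L = (-3, 1).
1. X is the intersection of line LQ and line KD ⇒ X = (3/2, -1/2)
2. R is the midpoint of XK ⇒ R = (5/4, -1/4)
through K parallel to QR: direction (5/4, -1/4); meets LD at B = (-4, 1)
B = L + t·(D−L) with t = -1/3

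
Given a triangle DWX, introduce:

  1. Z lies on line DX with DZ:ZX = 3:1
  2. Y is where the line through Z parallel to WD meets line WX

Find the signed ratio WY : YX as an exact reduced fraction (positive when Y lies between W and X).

Choose coordinates D = (0, 0), W = (1, 0), X = (0, 1).
1. Z lies on line DX with DZ:ZX = 3:1 ⇒ Z = (0, 3/4)
2. Y is where the line through Z parallel to WD meets line WX ⇒ Y = (1/4, 3/4)
Y = W + t·(X−W) with t = 3/4, so WY:YX = t:(1−t) = 3/4:1/4

WY:YX = 3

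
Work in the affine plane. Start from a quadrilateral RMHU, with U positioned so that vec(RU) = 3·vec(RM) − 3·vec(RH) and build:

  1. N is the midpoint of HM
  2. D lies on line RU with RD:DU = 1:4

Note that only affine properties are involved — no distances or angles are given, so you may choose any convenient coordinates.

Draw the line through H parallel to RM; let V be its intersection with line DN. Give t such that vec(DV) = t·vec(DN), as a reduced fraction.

t = 16/11

Choose coordinates R = (0, 0), M = (1, 0), H = (0, 1), U = (3, -3).
1. N is the midpoint of HM ⇒ N = (1/2, 1/2)
2. D lies on line RU with RD:DU = 1:4 ⇒ D = (3/5, -3/5)
through H parallel to RM: direction (1, 0); meets DN at V = (5/11, 1)
V = D + t·(N−D) with t = 16/11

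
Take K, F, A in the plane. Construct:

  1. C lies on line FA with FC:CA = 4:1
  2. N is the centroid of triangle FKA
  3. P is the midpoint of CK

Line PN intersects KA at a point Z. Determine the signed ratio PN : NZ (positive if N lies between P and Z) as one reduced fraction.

PN:NZ = -7/10

Work in coordinates with K = (0, 0), F = (1, 0), A = (0, 1).
1. C lies on line FA with FC:CA = 4:1 ⇒ C = (1/5, 4/5)
2. N is the centroid of triangle FKA ⇒ N = (1/3, 1/3)
3. P is the midpoint of CK ⇒ P = (1/10, 2/5)
line PN meets KA at Z = (0, 3/7)
N = P + t·(Z−P) with t = -7/3, so PN:NZ = -7/3:10/3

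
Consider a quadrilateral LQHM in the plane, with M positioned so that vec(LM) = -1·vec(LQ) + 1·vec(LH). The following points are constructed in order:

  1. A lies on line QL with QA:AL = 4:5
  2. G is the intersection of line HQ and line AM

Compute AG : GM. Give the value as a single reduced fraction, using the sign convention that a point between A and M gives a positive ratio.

Set L = (0, 0), Q = (1, 0), H = (0, 1), M = (-1, 1); any affine frame gives the same invariant.
1. A lies on line QL with QA:AL = 4:5 ⇒ A = (5/9, 0)
2. G is the intersection of line HQ and line AM ⇒ G = (9/5, -4/5)
G = A + t·(M−A) with t = -4/5, so AG:GM = t:(1−t) = -4/5:9/5

AG:GM = -4/9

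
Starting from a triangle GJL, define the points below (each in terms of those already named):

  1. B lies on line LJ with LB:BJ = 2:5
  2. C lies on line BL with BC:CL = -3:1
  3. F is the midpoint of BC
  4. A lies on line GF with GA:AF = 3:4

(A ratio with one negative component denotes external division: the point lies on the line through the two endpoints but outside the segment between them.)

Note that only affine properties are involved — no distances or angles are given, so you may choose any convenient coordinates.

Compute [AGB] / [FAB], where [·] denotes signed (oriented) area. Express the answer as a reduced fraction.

Choose coordinates G = (0, 0), J = (1, 0), L = (0, 1).
1. B lies on line LJ with LB:BJ = 2:5 ⇒ B = (2/7, 5/7)
2. C lies on line BL with BC:CL = -3:1 ⇒ C = (-1/7, 8/7)
3. F is the midpoint of BC ⇒ F = (1/14, 13/14)
4. A lies on line GF with GA:AF = 3:4 ⇒ A = (3/98, 39/98)
2·[AGB] = 9/98, 2·[FAB] = 6/49
[AGB]:[FAB] = 9/98:6/49 = 3/4

[AGB]:[FAB] = 3/4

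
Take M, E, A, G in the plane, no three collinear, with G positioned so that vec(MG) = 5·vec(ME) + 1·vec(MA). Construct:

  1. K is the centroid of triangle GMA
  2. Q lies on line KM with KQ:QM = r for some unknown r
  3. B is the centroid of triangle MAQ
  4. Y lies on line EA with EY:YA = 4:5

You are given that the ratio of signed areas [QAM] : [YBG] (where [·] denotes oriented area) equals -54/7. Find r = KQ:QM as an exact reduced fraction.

Assign M = (0, 0), E = (1, 0), A = (0, 1), G = (5, 1) — the answer is frame-independent, so this choice is without loss of generality.
1. K is the centroid of triangle GMA ⇒ K = (5/3, 2/3)
2. With KQ:QM = r, write λ = r/(r+1) so Q = K + λ·(M−K); Q is affine-linear in λ
3. B is the centroid of triangle MAQ ⇒ B is an affine combination of earlier points and hence also affine-linear in λ
4. Y lies on line EA with EY:YA = 4:5 ⇒ Y = (5/9, 4/9)
Every point depending on Q is an affine combination of Q and λ-independent points, so each such coordinate is linear in λ; the λ² term in each signed area is a multiple of (M−K)×(M−K) = 0, so 2·[QAM] and 2·[YBG] are each linear in λ. Evaluating at λ=0 and λ=1:
  2·[QAM] = -5/3·λ + 5/3,   2·[YBG] = 55/81·λ − 40/81
So [QAM]:[YBG] = (-5/3·λ + 5/3) / (55/81·λ − 40/81). Setting this equal to -54/7:
  -5/3·λ + 5/3 = -54/7·(55/81·λ − 40/81)  ⇒  λ = 3/5
Then r = λ/(1−λ) = (3/5)/(2/5) = 3/2. Check: with r = 3/2, Q = (2/3, 4/15) and [QAM]:[YBG] = -54/7 as required.

r = 3/2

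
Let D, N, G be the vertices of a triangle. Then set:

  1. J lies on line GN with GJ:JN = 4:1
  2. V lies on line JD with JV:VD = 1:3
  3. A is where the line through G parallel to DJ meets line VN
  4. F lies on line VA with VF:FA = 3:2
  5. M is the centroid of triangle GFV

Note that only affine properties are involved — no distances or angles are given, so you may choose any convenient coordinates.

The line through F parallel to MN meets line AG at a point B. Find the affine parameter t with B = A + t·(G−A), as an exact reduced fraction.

Assign D = (0, 0), N = (1, 0), G = (0, 1) — the answer is frame-independent, so this choice is without loss of generality.
1. J lies on line GN with GJ:JN = 4:1 ⇒ J = (4/5, 1/5)
2. V lies on line JD with JV:VD = 1:3 ⇒ V = (3/5, 3/20)
3. A is where the line through G parallel to DJ meets line VN ⇒ A = (-1, 3/4)
4. F lies on line VA with VF:FA = 3:2 ⇒ F = (-9/25, 51/100)
5. M is the centroid of triangle GFV ⇒ M = (2/25, 83/150)
through F parallel to MN: direction (23/25, -83/150); meets AG at B = (-39/47, 149/188)
B = A + t·(G−A) with t = 8/47

t = 8/47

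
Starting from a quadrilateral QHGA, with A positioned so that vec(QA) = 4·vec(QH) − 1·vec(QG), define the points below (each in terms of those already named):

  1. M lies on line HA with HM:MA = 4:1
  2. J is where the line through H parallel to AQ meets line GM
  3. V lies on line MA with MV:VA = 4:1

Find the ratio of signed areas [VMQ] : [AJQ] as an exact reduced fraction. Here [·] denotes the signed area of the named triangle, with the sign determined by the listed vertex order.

[VMQ]:[AJQ] = 4/25

Set Q = (0, 0), H = (1, 0), G = (0, 1), A = (4, -1); any affine frame gives the same invariant.
1. M lies on line HA with HM:MA = 4:1 ⇒ M = (17/5, -4/5)
2. J is where the line through H parallel to AQ meets line GM ⇒ J = (51/19, -8/19)
3. V lies on line MA with MV:VA = 4:1 ⇒ V = (97/25, -24/25)
2·[VMQ] = 4/25, 2·[AJQ] = 1
[VMQ]:[AJQ] = 4/25:1 = 4/25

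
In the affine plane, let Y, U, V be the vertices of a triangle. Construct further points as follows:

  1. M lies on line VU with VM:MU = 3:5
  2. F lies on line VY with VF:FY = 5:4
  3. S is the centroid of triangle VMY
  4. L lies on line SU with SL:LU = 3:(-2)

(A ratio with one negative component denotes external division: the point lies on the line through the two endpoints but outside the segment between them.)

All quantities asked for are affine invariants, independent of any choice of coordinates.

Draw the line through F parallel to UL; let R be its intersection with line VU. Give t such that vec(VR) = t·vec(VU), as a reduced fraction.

t = 35/24

Choose coordinates Y = (0, 0), U = (1, 0), V = (0, 1).
1. M lies on line VU with VM:MU = 3:5 ⇒ M = (3/8, 5/8)
2. F lies on line VY with VF:FY = 5:4 ⇒ F = (0, 4/9)
3. S is the centroid of triangle VMY ⇒ S = (1/8, 13/24)
4. L lies on line SU with SL:LU = 3:(-2) ⇒ L = (11/4, -13/12)
through F parallel to UL: direction (7/4, -13/12); meets VU at R = (35/24, -11/24)
R = V + t·(U−V) with t = 35/24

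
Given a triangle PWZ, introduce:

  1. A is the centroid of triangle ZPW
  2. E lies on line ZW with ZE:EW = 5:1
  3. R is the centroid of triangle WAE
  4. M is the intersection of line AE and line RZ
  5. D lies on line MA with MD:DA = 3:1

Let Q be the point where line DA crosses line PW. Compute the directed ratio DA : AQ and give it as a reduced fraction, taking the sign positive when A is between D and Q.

DA:AQ = -11/128

Set P = (0, 0), W = (1, 0), Z = (0, 1); any affine frame gives the same invariant.
1. A is the centroid of triangle ZPW ⇒ A = (1/3, 1/3)
2. E lies on line ZW with ZE:EW = 5:1 ⇒ E = (5/6, 1/6)
3. R is the centroid of triangle WAE ⇒ R = (13/18, 1/6)
4. M is the intersection of line AE and line RZ ⇒ M = (65/96, 7/32)
5. D lies on line MA with MD:DA = 3:1 ⇒ D = (161/384, 39/128)
line DA meets PW at Q = (4/3, 0)
A = D + t·(Q−D) with t = -11/117, so DA:AQ = -11/117:128/117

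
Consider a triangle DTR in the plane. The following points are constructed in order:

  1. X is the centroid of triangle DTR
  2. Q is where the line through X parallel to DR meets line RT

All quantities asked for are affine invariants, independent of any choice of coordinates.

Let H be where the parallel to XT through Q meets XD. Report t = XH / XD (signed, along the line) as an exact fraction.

Work in coordinates with D = (0, 0), T = (1, 0), R = (0, 1).
1. X is the centroid of triangle DTR ⇒ X = (1/3, 1/3)
2. Q is where the line through X parallel to DR meets line RT ⇒ Q = (1/3, 2/3)
through Q parallel to XT: direction (2/3, -1/3); meets XD at H = (5/9, 5/9)
H = X + t·(D−X) with t = -2/3

t = -2/3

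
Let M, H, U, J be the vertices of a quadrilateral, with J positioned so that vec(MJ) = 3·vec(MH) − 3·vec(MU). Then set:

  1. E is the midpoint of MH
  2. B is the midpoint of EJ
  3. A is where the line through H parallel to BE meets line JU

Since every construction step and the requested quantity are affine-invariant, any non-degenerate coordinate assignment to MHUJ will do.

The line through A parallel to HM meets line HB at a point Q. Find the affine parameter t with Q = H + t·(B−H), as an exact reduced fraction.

Choose coordinates M = (0, 0), H = (1, 0), U = (0, 1), J = (3, -3).
1. E is the midpoint of MH ⇒ E = (1/2, 0)
2. B is the midpoint of EJ ⇒ B = (7/4, -3/2)
3. A is where the line through H parallel to BE meets line JU ⇒ A = (-3/2, 3)
through A parallel to HM: direction (-1, 0); meets HB at Q = (-1/2, 3)
Q = H + t·(B−H) with t = -2

t = -2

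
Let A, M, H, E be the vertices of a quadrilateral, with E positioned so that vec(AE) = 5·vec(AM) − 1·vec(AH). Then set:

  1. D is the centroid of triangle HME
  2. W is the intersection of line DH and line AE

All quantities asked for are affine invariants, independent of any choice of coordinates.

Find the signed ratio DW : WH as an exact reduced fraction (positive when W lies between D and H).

DW:WH = -2/5

Work in coordinates with A = (0, 0), M = (1, 0), H = (0, 1), E = (5, -1).
1. D is the centroid of triangle HME ⇒ D = (2, 0)
2. W is the intersection of line DH and line AE ⇒ W = (10/3, -2/3)
W = D + t·(H−D) with t = -2/3, so DW:WH = t:(1−t) = -2/3:5/3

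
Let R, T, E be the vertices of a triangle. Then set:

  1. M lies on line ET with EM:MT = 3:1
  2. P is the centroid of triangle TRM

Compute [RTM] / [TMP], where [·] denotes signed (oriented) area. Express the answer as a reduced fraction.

Set R = (0, 0), T = (1, 0), E = (0, 1); any affine frame gives the same invariant.
1. M lies on line ET with EM:MT = 3:1 ⇒ M = (3/4, 1/4)
2. P is the centroid of triangle TRM ⇒ P = (7/12, 1/12)
2·[RTM] = 1/4, 2·[TMP] = 1/12
[RTM]:[TMP] = 1/4:1/12 = 3

[RTM]:[TMP] = 3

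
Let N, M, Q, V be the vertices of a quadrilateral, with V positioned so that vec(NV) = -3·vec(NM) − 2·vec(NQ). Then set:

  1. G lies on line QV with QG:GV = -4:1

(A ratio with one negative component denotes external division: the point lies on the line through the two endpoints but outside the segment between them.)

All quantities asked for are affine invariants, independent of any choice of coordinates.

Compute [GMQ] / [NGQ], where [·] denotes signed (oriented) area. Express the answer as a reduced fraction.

[GMQ]:[NGQ] = -2

Work in coordinates with N = (0, 0), M = (1, 0), Q = (0, 1), V = (-3, -2).
1. G lies on line QV with QG:GV = -4:1 ⇒ G = (-4, -3)
2·[GMQ] = 8, 2·[NGQ] = -4
[GMQ]:[NGQ] = 8:-4 = -2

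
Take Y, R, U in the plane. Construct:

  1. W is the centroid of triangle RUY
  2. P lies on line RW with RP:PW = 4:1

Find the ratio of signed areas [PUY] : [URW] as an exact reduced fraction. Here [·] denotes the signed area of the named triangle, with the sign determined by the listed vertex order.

Assign Y = (0, 0), R = (1, 0), U = (0, 1) — the answer is frame-independent, so this choice is without loss of generality.
1. W is the centroid of triangle RUY ⇒ W = (1/3, 1/3)
2. P lies on line RW with RP:PW = 4:1 ⇒ P = (7/15, 4/15)
2·[PUY] = 7/15, 2·[URW] = -1/3
[PUY]:[URW] = 7/15:-1/3 = -7/5

[PUY]:[URW] = -7/5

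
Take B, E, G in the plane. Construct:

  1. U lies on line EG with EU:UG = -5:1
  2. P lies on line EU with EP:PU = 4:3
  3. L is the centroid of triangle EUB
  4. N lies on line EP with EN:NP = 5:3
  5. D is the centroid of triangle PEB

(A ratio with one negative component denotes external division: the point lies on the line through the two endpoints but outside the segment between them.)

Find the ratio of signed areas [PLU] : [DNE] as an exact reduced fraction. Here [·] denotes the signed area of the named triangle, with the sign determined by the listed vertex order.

Choose coordinates B = (0, 0), E = (1, 0), G = (0, 1).
1. U lies on line EG with EU:UG = -5:1 ⇒ U = (-1/4, 5/4)
2. P lies on line EU with EP:PU = 4:3 ⇒ P = (2/7, 5/7)
3. L is the centroid of triangle EUB ⇒ L = (1/4, 5/12)
4. N lies on line EP with EN:NP = 5:3 ⇒ N = (31/56, 25/56)
5. D is the centroid of triangle PEB ⇒ D = (3/7, 5/21)
2·[PLU] = -5/28, 2·[DNE] = -25/168
[PLU]:[DNE] = -5/28:-25/168 = 6/5

[PLU]:[DNE] = 6/5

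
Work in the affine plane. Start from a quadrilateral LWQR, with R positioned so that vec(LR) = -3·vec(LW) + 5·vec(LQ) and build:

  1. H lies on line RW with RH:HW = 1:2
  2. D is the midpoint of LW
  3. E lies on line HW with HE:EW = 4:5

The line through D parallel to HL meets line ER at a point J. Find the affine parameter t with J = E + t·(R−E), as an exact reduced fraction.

t = -1/17

Work in coordinates with L = (0, 0), W = (1, 0), Q = (0, 1), R = (-3, 5).
1. H lies on line RW with RH:HW = 1:2 ⇒ H = (-5/3, 10/3)
2. D is the midpoint of LW ⇒ D = (1/2, 0)
3. E lies on line HW with HE:EW = 4:5 ⇒ E = (-13/27, 50/27)
through D parallel to HL: direction (5/3, -10/3); meets ER at J = (-1/3, 5/3)
J = E + t·(R−E) with t = -1/17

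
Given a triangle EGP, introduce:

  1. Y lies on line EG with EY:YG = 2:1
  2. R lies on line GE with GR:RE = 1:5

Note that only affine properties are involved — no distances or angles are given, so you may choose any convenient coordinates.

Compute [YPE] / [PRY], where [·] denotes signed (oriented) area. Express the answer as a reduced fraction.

[YPE]:[PRY] = -4

Work in coordinates with E = (0, 0), G = (1, 0), P = (0, 1).
1. Y lies on line EG with EY:YG = 2:1 ⇒ Y = (2/3, 0)
2. R lies on line GE with GR:RE = 1:5 ⇒ R = (5/6, 0)
2·[YPE] = 2/3, 2·[PRY] = -1/6
[YPE]:[PRY] = 2/3:-1/6 = -4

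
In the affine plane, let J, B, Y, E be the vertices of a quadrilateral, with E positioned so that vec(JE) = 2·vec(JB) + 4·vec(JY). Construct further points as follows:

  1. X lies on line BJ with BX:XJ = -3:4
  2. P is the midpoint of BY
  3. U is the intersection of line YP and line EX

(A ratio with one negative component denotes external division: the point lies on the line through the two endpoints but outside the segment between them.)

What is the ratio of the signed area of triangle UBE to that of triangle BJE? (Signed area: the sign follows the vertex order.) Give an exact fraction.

[UBE]:[BJE] = 15/2

Choose coordinates J = (0, 0), B = (1, 0), Y = (0, 1), E = (2, 4).
1. X lies on line BJ with BX:XJ = -3:4 ⇒ X = (4, 0)
2. P is the midpoint of BY ⇒ P = (1/2, 1/2)
3. U is the intersection of line YP and line EX ⇒ U = (7, -6)
2·[UBE] = -30, 2·[BJE] = -4
[UBE]:[BJE] = -30:-4 = 15/2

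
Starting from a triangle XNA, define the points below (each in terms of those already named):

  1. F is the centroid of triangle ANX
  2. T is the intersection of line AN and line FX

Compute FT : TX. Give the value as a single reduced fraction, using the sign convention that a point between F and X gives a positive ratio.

Set X = (0, 0), N = (1, 0), A = (0, 1); any affine frame gives the same invariant.
1. F is the centroid of triangle ANX ⇒ F = (1/3, 1/3)
2. T is the intersection of line AN and line FX ⇒ T = (1/2, 1/2)
T = F + t·(X−F) with t = -1/2, so FT:TX = t:(1−t) = -1/2:3/2

FT:TX = -1/3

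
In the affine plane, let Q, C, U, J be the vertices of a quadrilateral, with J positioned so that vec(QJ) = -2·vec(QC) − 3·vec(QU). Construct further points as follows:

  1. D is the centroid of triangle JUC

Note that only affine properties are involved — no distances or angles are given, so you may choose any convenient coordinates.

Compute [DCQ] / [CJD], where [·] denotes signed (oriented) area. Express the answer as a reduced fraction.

Assign Q = (0, 0), C = (1, 0), U = (0, 1), J = (-2, -3) — the answer is frame-independent, so this choice is without loss of generality.
1. D is the centroid of triangle JUC ⇒ D = (-1/3, -2/3)
2·[DCQ] = 2/3, 2·[CJD] = -2
[DCQ]:[CJD] = 2/3:-2 = -1/3

[DCQ]:[CJD] = -1/3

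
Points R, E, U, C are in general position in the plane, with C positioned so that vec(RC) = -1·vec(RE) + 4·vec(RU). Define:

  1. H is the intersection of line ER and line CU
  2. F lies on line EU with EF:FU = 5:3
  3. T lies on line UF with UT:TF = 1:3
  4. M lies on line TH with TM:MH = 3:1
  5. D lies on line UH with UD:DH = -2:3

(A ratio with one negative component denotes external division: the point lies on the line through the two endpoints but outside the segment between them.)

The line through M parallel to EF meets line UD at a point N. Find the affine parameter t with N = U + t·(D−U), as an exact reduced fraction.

t = -3/8

Work in coordinates with R = (0, 0), E = (1, 0), U = (0, 1), C = (-1, 4).
1. H is the intersection of line ER and line CU ⇒ H = (1/3, 0)
2. F lies on line EU with EF:FU = 5:3 ⇒ F = (3/8, 5/8)
3. T lies on line UF with UT:TF = 1:3 ⇒ T = (3/32, 29/32)
4. M lies on line TH with TM:MH = 3:1 ⇒ M = (35/128, 29/128)
5. D lies on line UH with UD:DH = -2:3 ⇒ D = (-2/3, 3)
through M parallel to EF: direction (-5/8, 5/8); meets UD at N = (1/4, 1/4)
N = U + t·(D−U) with t = -3/8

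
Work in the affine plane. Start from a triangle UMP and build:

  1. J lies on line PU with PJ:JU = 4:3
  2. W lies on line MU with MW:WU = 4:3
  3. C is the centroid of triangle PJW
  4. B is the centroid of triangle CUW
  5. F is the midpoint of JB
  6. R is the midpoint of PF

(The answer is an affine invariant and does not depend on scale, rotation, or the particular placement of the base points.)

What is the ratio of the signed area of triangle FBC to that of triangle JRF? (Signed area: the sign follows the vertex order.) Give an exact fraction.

Set U = (0, 0), M = (1, 0), P = (0, 1); any affine frame gives the same invariant.
1. J lies on line PU with PJ:JU = 4:3 ⇒ J = (0, 3/7)
2. W lies on line MU with MW:WU = 4:3 ⇒ W = (3/7, 0)
3. C is the centroid of triangle PJW ⇒ C = (1/7, 10/21)
4. B is the centroid of triangle CUW ⇒ B = (4/21, 10/63)
5. F is the midpoint of JB ⇒ F = (2/21, 37/126)
6. R is the midpoint of PF ⇒ R = (1/21, 163/252)
2·[FBC] = 1/42, 2·[JRF] = -4/147
[FBC]:[JRF] = 1/42:-4/147 = -7/8

[FBC]:[JRF] = -7/8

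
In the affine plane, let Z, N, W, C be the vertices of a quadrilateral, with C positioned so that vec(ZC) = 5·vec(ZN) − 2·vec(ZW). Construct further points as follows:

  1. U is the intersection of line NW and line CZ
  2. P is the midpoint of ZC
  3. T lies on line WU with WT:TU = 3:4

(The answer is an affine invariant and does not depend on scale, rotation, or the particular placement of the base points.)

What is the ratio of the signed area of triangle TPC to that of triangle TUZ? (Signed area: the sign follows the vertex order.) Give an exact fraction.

Work in coordinates with Z = (0, 0), N = (1, 0), W = (0, 1), C = (5, -2).
1. U is the intersection of line NW and line CZ ⇒ U = (5/3, -2/3)
2. P is the midpoint of ZC ⇒ P = (5/2, -1)
3. T lies on line WU with WT:TU = 3:4 ⇒ T = (5/7, 2/7)
2·[TPC] = 10/7, 2·[TUZ] = -20/21
[TPC]:[TUZ] = 10/7:-20/21 = -3/2

[TPC]:[TUZ] = -3/2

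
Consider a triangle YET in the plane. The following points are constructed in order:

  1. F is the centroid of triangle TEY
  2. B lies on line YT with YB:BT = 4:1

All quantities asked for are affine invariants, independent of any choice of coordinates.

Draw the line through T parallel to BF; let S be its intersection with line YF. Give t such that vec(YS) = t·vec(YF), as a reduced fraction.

Assign Y = (0, 0), E = (1, 0), T = (0, 1) — the answer is frame-independent, so this choice is without loss of generality.
1. F is the centroid of triangle TEY ⇒ F = (1/3, 1/3)
2. B lies on line YT with YB:BT = 4:1 ⇒ B = (0, 4/5)
through T parallel to BF: direction (1/3, -7/15); meets YF at S = (5/12, 5/12)
S = Y + t·(F−Y) with t = 5/4

t = 5/4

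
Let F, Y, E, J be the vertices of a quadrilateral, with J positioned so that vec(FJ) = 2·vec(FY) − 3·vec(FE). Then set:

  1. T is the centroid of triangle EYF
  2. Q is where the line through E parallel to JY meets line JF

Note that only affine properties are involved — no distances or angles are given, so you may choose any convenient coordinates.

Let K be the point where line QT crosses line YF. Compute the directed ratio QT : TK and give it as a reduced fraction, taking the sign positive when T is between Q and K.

Set F = (0, 0), Y = (1, 0), E = (0, 1), J = (2, -3); any affine frame gives the same invariant.
1. T is the centroid of triangle EYF ⇒ T = (1/3, 1/3)
2. Q is where the line through E parallel to JY meets line JF ⇒ Q = (2/3, -1)
line QT meets YF at K = (5/12, 0)
T = Q + t·(K−Q) with t = 4/3, so QT:TK = 4/3:-1/3

QT:TK = -4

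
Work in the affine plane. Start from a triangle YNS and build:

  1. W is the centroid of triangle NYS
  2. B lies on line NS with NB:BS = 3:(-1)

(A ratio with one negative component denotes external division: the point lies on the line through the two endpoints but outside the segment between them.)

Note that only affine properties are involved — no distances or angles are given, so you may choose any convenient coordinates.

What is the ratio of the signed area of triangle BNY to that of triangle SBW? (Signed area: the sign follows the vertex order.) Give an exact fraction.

[BNY]:[SBW] = -9

Work in coordinates with Y = (0, 0), N = (1, 0), S = (0, 1).
1. W is the centroid of triangle NYS ⇒ W = (1/3, 1/3)
2. B lies on line NS with NB:BS = 3:(-1) ⇒ B = (-1/2, 3/2)
2·[BNY] = -3/2, 2·[SBW] = 1/6
[BNY]:[SBW] = -3/2:1/6 = -9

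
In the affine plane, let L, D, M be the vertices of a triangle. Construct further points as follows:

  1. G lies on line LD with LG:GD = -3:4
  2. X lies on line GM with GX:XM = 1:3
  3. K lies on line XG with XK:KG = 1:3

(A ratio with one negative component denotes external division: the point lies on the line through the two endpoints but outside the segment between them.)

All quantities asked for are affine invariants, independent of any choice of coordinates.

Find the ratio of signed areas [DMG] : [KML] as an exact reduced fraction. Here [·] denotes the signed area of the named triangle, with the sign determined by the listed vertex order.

[DMG]:[KML] = -64/39

Set L = (0, 0), D = (1, 0), M = (0, 1); any affine frame gives the same invariant.
1. G lies on line LD with LG:GD = -3:4 ⇒ G = (-3, 0)
2. X lies on line GM with GX:XM = 1:3 ⇒ X = (-9/4, 1/4)
3. K lies on line XG with XK:KG = 1:3 ⇒ K = (-39/16, 3/16)
2·[DMG] = 4, 2·[KML] = -39/16
[DMG]:[KML] = 4:-39/16 = -64/39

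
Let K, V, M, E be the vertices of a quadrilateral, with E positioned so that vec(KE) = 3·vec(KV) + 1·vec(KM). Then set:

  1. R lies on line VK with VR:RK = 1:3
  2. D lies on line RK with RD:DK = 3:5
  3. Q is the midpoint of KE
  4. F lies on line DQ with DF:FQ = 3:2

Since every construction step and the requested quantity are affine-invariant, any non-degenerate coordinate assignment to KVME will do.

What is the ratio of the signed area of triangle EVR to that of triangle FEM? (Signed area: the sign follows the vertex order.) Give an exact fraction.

Set K = (0, 0), V = (1, 0), M = (0, 1), E = (3, 1); any affine frame gives the same invariant.
1. R lies on line VK with VR:RK = 1:3 ⇒ R = (3/4, 0)
2. D lies on line RK with RD:DK = 3:5 ⇒ D = (15/32, 0)
3. Q is the midpoint of KE ⇒ Q = (3/2, 1/2)
4. F lies on line DQ with DF:FQ = 3:2 ⇒ F = (87/80, 3/10)
2·[EVR] = -1/4, 2·[FEM] = 21/10
[EVR]:[FEM] = -1/4:21/10 = -5/42

[EVR]:[FEM] = -5/42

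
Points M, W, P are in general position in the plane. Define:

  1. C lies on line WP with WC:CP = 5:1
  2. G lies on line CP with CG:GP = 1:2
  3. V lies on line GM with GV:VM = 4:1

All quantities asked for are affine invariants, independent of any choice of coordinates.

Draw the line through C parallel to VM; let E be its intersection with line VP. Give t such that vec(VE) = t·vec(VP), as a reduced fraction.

Choose coordinates M = (0, 0), W = (1, 0), P = (0, 1).
1. C lies on line WP with WC:CP = 5:1 ⇒ C = (1/6, 5/6)
2. G lies on line CP with CG:GP = 1:2 ⇒ G = (1/9, 8/9)
3. V lies on line GM with GV:VM = 4:1 ⇒ V = (1/45, 8/45)
through C parallel to VM: direction (-1/45, -8/45); meets VP at E = (1/30, -7/30)
E = V + t·(P−V) with t = -1/2

t = -1/2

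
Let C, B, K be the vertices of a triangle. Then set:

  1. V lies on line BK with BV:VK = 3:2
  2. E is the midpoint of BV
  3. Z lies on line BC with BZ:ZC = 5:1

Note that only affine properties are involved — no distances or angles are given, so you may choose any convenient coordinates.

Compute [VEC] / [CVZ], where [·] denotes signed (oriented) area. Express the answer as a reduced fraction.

Set C = (0, 0), B = (1, 0), K = (0, 1); any affine frame gives the same invariant.
1. V lies on line BK with BV:VK = 3:2 ⇒ V = (2/5, 3/5)
2. E is the midpoint of BV ⇒ E = (7/10, 3/10)
3. Z lies on line BC with BZ:ZC = 5:1 ⇒ Z = (1/6, 0)
2·[VEC] = -3/10, 2·[CVZ] = -1/10
[VEC]:[CVZ] = -3/10:-1/10 = 3

[VEC]:[CVZ] = 3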